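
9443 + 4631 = 14074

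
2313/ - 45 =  - 257/5  =  - 51.40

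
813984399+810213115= 1624197514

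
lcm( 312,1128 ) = 14664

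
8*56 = 448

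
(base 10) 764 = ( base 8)1374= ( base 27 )118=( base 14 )3c8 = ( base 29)QA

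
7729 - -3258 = 10987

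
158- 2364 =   -  2206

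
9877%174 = 133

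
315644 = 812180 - 496536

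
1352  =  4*338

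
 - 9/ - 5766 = 3/1922 = 0.00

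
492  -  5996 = -5504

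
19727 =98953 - 79226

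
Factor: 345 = 3^1 * 5^1*23^1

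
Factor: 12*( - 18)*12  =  -2592= - 2^5*3^4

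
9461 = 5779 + 3682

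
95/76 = 5/4=1.25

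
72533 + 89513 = 162046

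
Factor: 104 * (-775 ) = - 2^3 * 5^2*13^1  *31^1 = - 80600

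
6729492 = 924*7283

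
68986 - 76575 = -7589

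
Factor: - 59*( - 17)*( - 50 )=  - 2^1 *5^2*17^1 * 59^1 =- 50150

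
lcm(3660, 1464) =7320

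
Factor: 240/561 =2^4*5^1* 11^(-1)*17^ (-1 )  =  80/187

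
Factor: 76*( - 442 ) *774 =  - 26000208 =-2^4* 3^2*13^1* 17^1*19^1*43^1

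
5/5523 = 5/5523=0.00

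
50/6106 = 25/3053 = 0.01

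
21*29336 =616056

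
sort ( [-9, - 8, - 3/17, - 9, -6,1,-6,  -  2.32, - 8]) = [ - 9,- 9, - 8, - 8, - 6,- 6,-2.32, -3/17, 1 ] 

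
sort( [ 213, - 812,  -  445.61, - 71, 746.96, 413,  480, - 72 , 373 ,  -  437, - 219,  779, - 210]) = [-812, - 445.61, -437,  -  219, - 210, -72, - 71,  213, 373,413,480, 746.96,779]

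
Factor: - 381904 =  - 2^4*23869^1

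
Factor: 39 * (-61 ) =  - 2379 = - 3^1*13^1 * 61^1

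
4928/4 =1232 = 1232.00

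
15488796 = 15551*996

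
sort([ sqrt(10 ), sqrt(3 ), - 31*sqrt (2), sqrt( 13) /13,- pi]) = [ - 31*sqrt(2),-pi,sqrt (13 ) /13, sqrt( 3), sqrt(  10)]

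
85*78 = 6630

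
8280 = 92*90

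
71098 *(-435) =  - 30927630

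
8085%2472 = 669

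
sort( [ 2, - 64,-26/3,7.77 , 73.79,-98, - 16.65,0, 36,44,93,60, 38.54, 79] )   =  [ - 98,  -  64 , - 16.65,- 26/3,0,2,7.77,36, 38.54, 44, 60,73.79,79,  93] 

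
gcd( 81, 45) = 9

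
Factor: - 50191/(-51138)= 53/54=2^( - 1 )*3^( - 3)*53^1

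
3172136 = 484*6554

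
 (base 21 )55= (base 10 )110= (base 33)3B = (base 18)62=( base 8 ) 156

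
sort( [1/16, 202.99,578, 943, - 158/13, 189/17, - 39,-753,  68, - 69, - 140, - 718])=[- 753, - 718, - 140, - 69 , - 39, - 158/13, 1/16, 189/17, 68, 202.99,578, 943 ]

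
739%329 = 81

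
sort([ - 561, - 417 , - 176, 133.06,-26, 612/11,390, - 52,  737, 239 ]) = [ - 561, - 417, - 176,  -  52, - 26 , 612/11, 133.06,239,390,737] 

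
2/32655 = 2/32655=0.00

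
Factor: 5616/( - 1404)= - 4= - 2^2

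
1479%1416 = 63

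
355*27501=9762855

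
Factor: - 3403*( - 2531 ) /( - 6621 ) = -3^( - 1) *41^1*83^1*2207^( - 1)*2531^1 = -8612993/6621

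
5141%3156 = 1985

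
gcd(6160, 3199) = 7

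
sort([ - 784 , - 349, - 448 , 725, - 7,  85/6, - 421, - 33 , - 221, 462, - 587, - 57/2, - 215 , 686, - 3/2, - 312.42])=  [ - 784, - 587, - 448, - 421, - 349 ,- 312.42, - 221, - 215, - 33, - 57/2,- 7, - 3/2,85/6,462, 686, 725] 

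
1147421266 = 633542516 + 513878750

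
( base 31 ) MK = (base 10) 702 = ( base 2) 1010111110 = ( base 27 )q0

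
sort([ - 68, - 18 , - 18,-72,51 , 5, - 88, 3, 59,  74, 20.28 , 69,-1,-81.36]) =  [ - 88  , - 81.36 , - 72  , - 68, - 18 , - 18, - 1,  3, 5, 20.28,51, 59 , 69, 74]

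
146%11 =3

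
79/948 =1/12 = 0.08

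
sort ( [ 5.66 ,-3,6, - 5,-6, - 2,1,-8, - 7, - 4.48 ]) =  [ - 8,-7,  -  6, - 5, - 4.48, - 3, -2, 1, 5.66,  6] 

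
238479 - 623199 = -384720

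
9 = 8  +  1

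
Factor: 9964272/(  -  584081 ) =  - 2^4* 3^1 *207589^1 * 584081^(-1)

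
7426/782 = 3713/391 = 9.50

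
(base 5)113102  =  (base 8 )10070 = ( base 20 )a7c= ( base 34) 3K4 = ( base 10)4152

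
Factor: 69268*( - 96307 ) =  - 6670993276 = - 2^2*193^1*499^1*17317^1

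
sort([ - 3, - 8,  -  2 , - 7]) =[ - 8, - 7 ,  -  3, - 2]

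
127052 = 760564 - 633512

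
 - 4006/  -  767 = 5 + 171/767 = 5.22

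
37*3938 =145706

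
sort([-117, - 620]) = [ - 620, - 117]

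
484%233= 18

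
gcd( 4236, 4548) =12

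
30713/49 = 626 + 39/49 = 626.80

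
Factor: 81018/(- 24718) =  - 40509/12359 = - 3^2*7^1 * 17^( - 1)*643^1*727^(-1) 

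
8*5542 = 44336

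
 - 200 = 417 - 617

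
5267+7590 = 12857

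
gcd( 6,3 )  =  3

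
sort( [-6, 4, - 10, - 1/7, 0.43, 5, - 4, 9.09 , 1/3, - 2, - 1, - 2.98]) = [ - 10, - 6, - 4, - 2.98, - 2, - 1, - 1/7 , 1/3,0.43,4 , 5,9.09]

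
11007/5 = 11007/5 = 2201.40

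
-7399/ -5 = 7399/5 = 1479.80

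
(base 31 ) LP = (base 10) 676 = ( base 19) 1gb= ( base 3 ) 221001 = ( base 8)1244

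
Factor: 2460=2^2*3^1*5^1* 41^1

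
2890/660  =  4 + 25/66 = 4.38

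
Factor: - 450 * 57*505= -2^1*3^3*5^3*19^1*101^1= - 12953250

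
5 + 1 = 6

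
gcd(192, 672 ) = 96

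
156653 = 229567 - 72914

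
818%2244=818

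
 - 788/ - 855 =788/855 = 0.92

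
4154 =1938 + 2216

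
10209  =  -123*( - 83)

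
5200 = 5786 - 586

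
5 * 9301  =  46505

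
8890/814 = 4445/407 = 10.92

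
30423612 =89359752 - 58936140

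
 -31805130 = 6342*( - 5015) 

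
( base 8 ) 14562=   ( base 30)774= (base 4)1211302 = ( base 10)6514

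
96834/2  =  48417 = 48417.00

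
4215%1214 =573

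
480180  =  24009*20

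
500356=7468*67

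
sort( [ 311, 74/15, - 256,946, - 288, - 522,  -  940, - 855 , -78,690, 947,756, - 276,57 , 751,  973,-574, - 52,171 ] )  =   [- 940, - 855, - 574,- 522,-288 , - 276, - 256, - 78, - 52,74/15 , 57,171,311, 690,751, 756,946,947, 973 ] 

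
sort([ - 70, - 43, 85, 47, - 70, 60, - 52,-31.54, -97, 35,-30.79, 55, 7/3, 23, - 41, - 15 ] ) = [ - 97, - 70, - 70, - 52,-43, - 41, - 31.54,-30.79, -15,7/3,23, 35 , 47, 55, 60, 85] 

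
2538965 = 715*3551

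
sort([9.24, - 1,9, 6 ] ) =[  -  1, 6,9, 9.24]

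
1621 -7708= -6087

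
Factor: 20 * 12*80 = 19200= 2^8  *3^1*5^2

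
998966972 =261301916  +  737665056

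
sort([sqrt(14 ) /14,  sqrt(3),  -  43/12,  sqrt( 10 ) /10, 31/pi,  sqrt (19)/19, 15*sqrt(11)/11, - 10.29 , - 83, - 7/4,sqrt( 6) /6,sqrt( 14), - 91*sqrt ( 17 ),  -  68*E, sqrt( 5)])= [  -  91*sqrt( 17), - 68*E, - 83,-10.29, - 43/12, - 7/4,sqrt( 19 ) /19 , sqrt( 14)/14, sqrt( 10 ) /10,  sqrt( 6)/6,sqrt( 3),sqrt( 5 ), sqrt( 14), 15*sqrt( 11 )/11, 31/pi] 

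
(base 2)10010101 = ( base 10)149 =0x95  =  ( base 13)B6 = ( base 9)175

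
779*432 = 336528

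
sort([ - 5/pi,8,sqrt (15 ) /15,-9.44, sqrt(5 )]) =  [-9.44, - 5/pi,sqrt( 15) /15,sqrt (5 ),8]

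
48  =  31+17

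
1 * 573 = 573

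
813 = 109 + 704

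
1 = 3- 2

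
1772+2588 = 4360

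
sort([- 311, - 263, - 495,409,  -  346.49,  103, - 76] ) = [ - 495, - 346.49, - 311, - 263 , - 76, 103,409] 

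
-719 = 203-922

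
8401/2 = 4200+1/2  =  4200.50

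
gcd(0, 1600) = 1600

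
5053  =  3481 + 1572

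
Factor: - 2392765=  - 5^1 * 19^1*89^1*283^1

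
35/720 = 7/144 = 0.05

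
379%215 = 164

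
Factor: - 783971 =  - 127^1 *6173^1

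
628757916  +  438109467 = 1066867383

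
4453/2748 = 1 + 1705/2748 = 1.62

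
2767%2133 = 634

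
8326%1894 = 750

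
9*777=6993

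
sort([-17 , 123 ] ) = [-17,  123] 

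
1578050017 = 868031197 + 710018820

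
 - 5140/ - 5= 1028 + 0/1 =1028.00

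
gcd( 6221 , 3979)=1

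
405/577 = 405/577 = 0.70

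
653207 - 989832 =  - 336625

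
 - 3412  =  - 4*853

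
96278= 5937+90341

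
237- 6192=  - 5955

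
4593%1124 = 97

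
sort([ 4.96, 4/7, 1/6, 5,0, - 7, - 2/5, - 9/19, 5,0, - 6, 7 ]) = [ - 7, - 6 , - 9/19,-2/5,  0, 0, 1/6,  4/7,4.96, 5,  5,7 ] 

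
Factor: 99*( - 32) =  - 2^5*3^2 * 11^1= - 3168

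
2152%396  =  172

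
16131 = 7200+8931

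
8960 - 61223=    -52263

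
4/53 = 4/53 = 0.08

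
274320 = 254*1080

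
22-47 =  - 25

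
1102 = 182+920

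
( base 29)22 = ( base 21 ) 2i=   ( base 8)74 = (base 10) 60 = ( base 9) 66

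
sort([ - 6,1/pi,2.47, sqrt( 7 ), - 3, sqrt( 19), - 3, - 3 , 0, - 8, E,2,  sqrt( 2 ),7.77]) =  [ - 8,-6, - 3, - 3, - 3,0,1/pi,sqrt(2),2,  2.47,sqrt( 7),E,sqrt( 19), 7.77]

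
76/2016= 19/504 = 0.04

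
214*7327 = 1567978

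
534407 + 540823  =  1075230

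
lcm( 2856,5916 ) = 82824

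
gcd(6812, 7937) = 1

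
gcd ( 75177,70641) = 9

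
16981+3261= 20242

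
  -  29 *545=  - 15805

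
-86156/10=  - 43078/5 =- 8615.60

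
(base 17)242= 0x288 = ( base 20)1C8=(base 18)200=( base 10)648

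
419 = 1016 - 597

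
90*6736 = 606240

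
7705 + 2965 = 10670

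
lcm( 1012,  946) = 43516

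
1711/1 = 1711= 1711.00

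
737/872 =737/872 = 0.85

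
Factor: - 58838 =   -  2^1*13^1*  31^1 * 73^1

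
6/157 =6/157 = 0.04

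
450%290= 160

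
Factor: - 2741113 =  - 31^1*88423^1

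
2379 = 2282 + 97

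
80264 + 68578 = 148842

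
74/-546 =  - 1 + 236/273 = - 0.14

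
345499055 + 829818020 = 1175317075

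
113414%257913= 113414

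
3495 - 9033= - 5538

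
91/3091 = 91/3091 = 0.03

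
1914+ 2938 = 4852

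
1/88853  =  1/88853 = 0.00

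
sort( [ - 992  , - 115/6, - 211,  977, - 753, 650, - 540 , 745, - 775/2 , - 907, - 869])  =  [ -992, - 907, - 869 , - 753, - 540  , - 775/2 , - 211, -115/6,650 , 745,977 ]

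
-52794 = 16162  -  68956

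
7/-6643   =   - 1 + 948/949 = -0.00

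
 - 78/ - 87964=39/43982 = 0.00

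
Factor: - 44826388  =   - 2^2*37^1*139^1*2179^1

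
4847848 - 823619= 4024229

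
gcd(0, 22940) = 22940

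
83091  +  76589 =159680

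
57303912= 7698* 7444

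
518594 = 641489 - 122895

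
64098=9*7122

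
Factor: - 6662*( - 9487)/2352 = 2^( - 3 ) * 3^( - 1)*7^( - 2)*53^1*179^1* 3331^1 = 31601197/1176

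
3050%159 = 29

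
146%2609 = 146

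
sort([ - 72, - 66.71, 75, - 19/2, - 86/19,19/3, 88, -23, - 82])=[ - 82 ,-72, - 66.71, - 23, - 19/2 ,-86/19, 19/3,75,88] 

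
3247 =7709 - 4462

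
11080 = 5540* 2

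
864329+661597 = 1525926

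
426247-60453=365794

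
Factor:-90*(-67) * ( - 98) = - 590940 =- 2^2*3^2*5^1*7^2*67^1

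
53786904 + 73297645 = 127084549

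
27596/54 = 13798/27 = 511.04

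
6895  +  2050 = 8945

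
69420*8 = 555360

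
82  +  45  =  127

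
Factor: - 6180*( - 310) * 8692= 2^5*3^1 * 5^2 * 31^1*41^1*53^1*103^1 = 16652133600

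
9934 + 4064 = 13998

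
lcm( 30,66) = 330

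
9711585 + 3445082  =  13156667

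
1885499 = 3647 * 517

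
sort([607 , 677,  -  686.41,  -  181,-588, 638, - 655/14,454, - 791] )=[  -  791 ,-686.41, - 588,  -  181, - 655/14, 454,607,  638, 677] 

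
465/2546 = 465/2546 = 0.18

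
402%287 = 115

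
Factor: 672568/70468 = 2^1*13^1*29^1*79^( - 1 ) =754/79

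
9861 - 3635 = 6226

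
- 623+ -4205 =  - 4828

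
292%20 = 12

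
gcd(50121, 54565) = 1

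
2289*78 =178542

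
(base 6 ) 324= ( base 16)7C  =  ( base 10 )124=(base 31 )40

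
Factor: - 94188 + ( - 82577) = - 5^1*35353^1 = - 176765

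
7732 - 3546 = 4186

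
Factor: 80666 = 2^1*53^1*761^1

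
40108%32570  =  7538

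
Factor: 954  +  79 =1033 =1033^1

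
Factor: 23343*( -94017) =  - 2194638831 = - 3^2*7^1*11^2*31^1* 37^1 * 251^1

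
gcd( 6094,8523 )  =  1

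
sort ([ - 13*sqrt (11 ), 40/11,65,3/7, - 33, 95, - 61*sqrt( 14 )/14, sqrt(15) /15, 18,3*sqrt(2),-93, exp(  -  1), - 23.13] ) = [  -  93, - 13 *sqrt ( 11), -33, - 23.13, - 61*sqrt( 14 )/14, sqrt( 15 ) /15, exp( - 1 ),3/7,40/11,3*sqrt(2), 18,65,95 ]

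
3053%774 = 731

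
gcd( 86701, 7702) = 1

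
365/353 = 1  +  12/353  =  1.03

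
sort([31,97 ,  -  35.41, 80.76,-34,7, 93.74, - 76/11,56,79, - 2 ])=[ - 35.41 , - 34 , - 76/11,-2,  7,  31, 56, 79,80.76, 93.74, 97] 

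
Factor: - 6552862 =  - 2^1*109^1*30059^1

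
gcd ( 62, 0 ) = 62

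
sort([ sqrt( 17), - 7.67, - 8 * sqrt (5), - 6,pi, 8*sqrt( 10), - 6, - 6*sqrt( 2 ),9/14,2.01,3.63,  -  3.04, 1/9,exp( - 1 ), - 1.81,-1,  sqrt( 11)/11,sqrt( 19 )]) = [ - 8*sqrt( 5), - 6*sqrt( 2 ), - 7.67,-6, - 6,-3.04, - 1.81 , - 1, 1/9, sqrt(11)/11, exp(-1) , 9/14,2.01,pi,3.63,  sqrt( 17),sqrt (19),8*sqrt(10) ] 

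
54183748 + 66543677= 120727425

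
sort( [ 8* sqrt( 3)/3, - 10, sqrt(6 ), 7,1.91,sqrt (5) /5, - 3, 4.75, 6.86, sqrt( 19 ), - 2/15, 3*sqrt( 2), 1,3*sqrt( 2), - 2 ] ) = [  -  10, - 3, - 2, -2/15,  sqrt( 5)/5, 1,1.91, sqrt(6 ), 3 * sqrt( 2 ), 3 * sqrt(2 ), sqrt( 19 ), 8*sqrt( 3) /3, 4.75,6.86, 7] 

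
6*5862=35172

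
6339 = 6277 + 62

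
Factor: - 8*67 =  - 536=- 2^3*67^1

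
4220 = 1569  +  2651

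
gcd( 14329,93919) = 7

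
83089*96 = 7976544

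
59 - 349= - 290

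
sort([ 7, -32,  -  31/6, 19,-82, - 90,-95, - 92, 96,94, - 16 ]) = [-95, - 92, - 90,-82, - 32, - 16, - 31/6, 7, 19, 94 , 96 ] 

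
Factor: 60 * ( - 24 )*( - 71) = 2^5*3^2*5^1 * 71^1 = 102240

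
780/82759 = 780/82759 = 0.01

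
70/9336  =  35/4668  =  0.01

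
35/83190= 7/16638 = 0.00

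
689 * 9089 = 6262321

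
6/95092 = 3/47546 = 0.00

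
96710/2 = 48355 = 48355.00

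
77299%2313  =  970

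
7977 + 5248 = 13225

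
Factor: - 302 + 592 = 2^1*5^1*29^1  =  290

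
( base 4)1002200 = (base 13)1c25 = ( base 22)8ha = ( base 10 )4256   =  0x10a0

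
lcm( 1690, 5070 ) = 5070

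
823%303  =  217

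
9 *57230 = 515070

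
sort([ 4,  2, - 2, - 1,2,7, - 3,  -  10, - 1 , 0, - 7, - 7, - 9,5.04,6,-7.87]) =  [ - 10, - 9, - 7.87, - 7,-7,  -  3, - 2, - 1, - 1,0,2,2, 4, 5.04,6,7]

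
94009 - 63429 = 30580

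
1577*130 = 205010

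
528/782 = 264/391 = 0.68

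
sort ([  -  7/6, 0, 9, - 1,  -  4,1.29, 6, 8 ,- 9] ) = [ - 9, - 4, - 7/6, - 1, 0 , 1.29, 6,8,9]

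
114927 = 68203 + 46724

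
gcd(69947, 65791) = 1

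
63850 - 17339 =46511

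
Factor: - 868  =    -  2^2 * 7^1* 31^1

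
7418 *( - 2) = - 14836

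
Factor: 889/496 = 2^( -4)*7^1*31^(-1) * 127^1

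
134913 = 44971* 3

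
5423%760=103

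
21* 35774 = 751254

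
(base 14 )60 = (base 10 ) 84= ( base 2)1010100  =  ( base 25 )39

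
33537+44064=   77601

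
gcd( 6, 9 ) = 3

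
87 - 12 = 75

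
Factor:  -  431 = -431^1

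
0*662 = 0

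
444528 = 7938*56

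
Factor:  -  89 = -89^1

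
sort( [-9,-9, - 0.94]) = [  -  9 , - 9, - 0.94]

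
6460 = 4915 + 1545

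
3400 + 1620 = 5020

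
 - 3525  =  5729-9254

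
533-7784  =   - 7251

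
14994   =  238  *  63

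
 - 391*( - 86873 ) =33967343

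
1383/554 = 1383/554= 2.50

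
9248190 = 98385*94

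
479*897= 429663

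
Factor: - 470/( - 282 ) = 3^( - 1)*5^1  =  5/3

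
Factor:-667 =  - 23^1*29^1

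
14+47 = 61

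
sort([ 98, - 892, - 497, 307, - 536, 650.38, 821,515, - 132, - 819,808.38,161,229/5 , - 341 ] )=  [ - 892, - 819, - 536, -497, - 341, - 132, 229/5,98, 161,307, 515,650.38,808.38,821]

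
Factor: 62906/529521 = 2^1*3^(-1 ) * 71^1*443^1*176507^(-1 ) 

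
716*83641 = 59886956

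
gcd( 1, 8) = 1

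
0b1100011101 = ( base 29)RE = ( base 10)797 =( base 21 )1GK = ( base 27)12E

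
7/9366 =1/1338 = 0.00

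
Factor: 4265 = 5^1*853^1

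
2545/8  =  2545/8 = 318.12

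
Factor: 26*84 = 2^3*3^1 * 7^1*13^1 = 2184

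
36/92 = 9/23 =0.39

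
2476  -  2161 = 315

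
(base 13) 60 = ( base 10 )78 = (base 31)2g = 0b1001110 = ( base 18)46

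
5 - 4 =1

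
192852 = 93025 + 99827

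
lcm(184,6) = 552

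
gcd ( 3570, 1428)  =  714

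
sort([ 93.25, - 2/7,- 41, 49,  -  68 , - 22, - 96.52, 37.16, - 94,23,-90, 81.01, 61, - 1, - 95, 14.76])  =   [ - 96.52, - 95, - 94,-90, - 68, - 41,-22,-1, - 2/7, 14.76, 23, 37.16, 49, 61, 81.01,93.25 ]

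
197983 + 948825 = 1146808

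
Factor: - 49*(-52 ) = 2^2 * 7^2*13^1 = 2548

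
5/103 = 5/103 = 0.05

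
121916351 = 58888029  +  63028322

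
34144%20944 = 13200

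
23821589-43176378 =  - 19354789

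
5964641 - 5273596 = 691045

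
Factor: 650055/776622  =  2^( - 1)*5^1*11^( - 1 )*41^( - 1)*151^1= 755/902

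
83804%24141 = 11381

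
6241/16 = 6241/16 = 390.06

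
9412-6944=2468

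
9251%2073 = 959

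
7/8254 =7/8254 = 0.00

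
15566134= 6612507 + 8953627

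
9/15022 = 9/15022=0.00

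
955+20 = 975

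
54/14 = 3+6/7 = 3.86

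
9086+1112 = 10198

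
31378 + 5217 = 36595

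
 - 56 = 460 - 516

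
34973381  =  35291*991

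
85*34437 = 2927145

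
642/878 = 321/439 = 0.73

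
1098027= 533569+564458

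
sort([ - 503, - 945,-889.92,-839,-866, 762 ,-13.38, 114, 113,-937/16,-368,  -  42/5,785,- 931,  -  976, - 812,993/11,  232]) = [ - 976  ,  -  945, - 931,  -  889.92, - 866, - 839  ,-812, - 503,-368,  -  937/16,-13.38, - 42/5,  993/11,  113, 114, 232, 762,  785]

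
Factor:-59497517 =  - 37^1*1608041^1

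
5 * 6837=34185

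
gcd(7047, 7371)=81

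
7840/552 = 14 + 14/69  =  14.20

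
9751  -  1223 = 8528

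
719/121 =719/121 = 5.94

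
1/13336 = 1/13336 = 0.00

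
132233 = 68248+63985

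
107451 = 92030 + 15421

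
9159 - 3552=5607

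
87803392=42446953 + 45356439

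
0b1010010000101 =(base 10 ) 5253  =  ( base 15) 1853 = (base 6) 40153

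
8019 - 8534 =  - 515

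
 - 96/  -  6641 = 96/6641 = 0.01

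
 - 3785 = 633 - 4418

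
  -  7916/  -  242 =32 + 86/121 = 32.71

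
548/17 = 548/17=32.24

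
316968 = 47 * 6744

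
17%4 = 1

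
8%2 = 0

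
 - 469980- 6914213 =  - 7384193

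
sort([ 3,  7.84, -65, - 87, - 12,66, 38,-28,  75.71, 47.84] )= [ -87, - 65,- 28, - 12 , 3,7.84,38,  47.84, 66,75.71 ]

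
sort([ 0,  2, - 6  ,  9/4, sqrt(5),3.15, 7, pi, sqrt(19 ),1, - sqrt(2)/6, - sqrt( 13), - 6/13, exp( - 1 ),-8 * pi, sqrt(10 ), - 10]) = [ - 8*pi, - 10,  -  6, - sqrt( 13 ), - 6/13, - sqrt(2)/6, 0,exp( - 1 ), 1, 2, sqrt(5), 9/4,  pi, 3.15,  sqrt( 10 ), sqrt (19), 7]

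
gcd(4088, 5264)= 56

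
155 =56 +99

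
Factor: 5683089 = 3^1*37^1*51199^1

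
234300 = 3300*71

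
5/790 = 1/158 = 0.01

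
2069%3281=2069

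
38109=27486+10623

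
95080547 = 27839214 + 67241333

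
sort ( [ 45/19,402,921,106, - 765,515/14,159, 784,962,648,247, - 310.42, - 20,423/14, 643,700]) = [  -  765, - 310.42,- 20,45/19,423/14 , 515/14, 106, 159 , 247, 402,  643, 648,700, 784,  921,962]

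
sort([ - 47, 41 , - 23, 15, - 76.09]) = [  -  76.09, - 47, - 23, 15, 41 ]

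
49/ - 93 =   -  1 + 44/93 = - 0.53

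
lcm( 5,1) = 5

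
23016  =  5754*4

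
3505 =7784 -4279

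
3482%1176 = 1130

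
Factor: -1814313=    - 3^1*283^1*2137^1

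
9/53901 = 1/5989 = 0.00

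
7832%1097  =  153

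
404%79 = 9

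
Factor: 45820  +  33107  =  78927 = 3^1*26309^1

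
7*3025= 21175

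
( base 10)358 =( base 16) 166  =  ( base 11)2A6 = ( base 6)1354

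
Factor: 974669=83^1*11743^1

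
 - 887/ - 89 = 887/89 = 9.97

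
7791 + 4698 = 12489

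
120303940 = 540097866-419793926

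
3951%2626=1325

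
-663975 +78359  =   - 585616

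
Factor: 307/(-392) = -2^ (-3 )*7^ ( - 2)*307^1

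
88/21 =4 + 4/21 = 4.19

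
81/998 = 81/998 = 0.08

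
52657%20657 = 11343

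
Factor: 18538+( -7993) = 10545  =  3^1 *5^1*19^1*37^1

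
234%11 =3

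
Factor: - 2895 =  - 3^1*5^1 * 193^1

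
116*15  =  1740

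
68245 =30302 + 37943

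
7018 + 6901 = 13919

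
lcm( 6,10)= 30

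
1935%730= 475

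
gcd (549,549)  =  549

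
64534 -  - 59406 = 123940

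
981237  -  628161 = 353076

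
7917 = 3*2639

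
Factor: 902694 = 2^1 * 3^1* 13^1 * 71^1 * 163^1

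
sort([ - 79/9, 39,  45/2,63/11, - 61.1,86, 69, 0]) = [ - 61.1, - 79/9, 0,63/11, 45/2,39, 69,86 ]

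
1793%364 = 337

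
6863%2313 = 2237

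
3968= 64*62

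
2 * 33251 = 66502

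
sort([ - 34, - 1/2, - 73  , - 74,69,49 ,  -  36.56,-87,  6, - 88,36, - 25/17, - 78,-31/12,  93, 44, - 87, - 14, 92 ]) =[ - 88 , - 87 , - 87, - 78, - 74, - 73, - 36.56, - 34, - 14, - 31/12, - 25/17  , - 1/2,6, 36,  44,49,  69, 92, 93 ] 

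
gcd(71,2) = 1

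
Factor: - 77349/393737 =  - 177/901 = - 3^1*17^( - 1) * 53^( - 1)*59^1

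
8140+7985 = 16125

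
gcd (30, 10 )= 10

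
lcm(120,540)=1080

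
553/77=79/11 = 7.18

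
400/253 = 1 + 147/253 = 1.58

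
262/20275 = 262/20275 = 0.01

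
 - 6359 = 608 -6967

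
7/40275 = 7/40275 = 0.00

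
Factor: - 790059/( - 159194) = 2^( - 1 )*3^1*7^(-1 )*83^(-1 )*137^( -1)*389^1*677^1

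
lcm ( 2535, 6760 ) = 20280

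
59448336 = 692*85908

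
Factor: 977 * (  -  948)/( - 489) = 308732/163= 2^2*79^1*163^( -1 )*977^1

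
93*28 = 2604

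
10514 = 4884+5630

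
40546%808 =146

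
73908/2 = 36954 = 36954.00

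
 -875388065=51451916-926839981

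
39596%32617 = 6979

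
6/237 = 2/79 = 0.03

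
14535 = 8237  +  6298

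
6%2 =0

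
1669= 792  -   - 877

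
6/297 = 2/99 = 0.02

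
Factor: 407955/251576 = 2^( - 3) *3^1* 5^1*13^ ( - 1)*41^(-1)*59^( - 1)*27197^1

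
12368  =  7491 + 4877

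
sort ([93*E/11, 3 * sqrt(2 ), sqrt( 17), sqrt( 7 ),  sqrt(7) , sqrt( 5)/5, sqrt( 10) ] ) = [sqrt( 5)/5,sqrt(7),  sqrt(  7),sqrt( 10) , sqrt( 17),3*  sqrt (2), 93 * E/11] 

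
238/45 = 238/45 =5.29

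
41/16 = 2 + 9/16 = 2.56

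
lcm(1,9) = 9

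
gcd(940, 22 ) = 2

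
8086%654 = 238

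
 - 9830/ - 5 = 1966/1 = 1966.00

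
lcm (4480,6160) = 49280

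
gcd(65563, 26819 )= 1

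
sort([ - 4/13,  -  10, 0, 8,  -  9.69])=[ - 10, - 9.69,-4/13, 0, 8]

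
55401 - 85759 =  - 30358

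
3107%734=171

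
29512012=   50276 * 587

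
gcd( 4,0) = 4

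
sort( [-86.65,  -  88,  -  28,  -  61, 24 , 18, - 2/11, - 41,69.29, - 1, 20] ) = [ - 88, - 86.65, - 61,  -  41,  -  28,  -  1, - 2/11,18,20, 24, 69.29]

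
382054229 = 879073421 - 497019192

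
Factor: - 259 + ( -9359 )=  - 9618 = -2^1*3^1*7^1*229^1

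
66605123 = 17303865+49301258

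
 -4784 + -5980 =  - 10764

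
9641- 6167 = 3474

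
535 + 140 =675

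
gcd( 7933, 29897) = 1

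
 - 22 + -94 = -116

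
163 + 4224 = 4387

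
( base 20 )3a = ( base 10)70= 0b1000110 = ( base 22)34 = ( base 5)240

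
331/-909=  - 1 + 578/909  =  - 0.36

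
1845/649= 2 + 547/649 = 2.84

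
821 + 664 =1485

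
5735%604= 299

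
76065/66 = 2305/2 = 1152.50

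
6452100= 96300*67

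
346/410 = 173/205 = 0.84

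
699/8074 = 699/8074 = 0.09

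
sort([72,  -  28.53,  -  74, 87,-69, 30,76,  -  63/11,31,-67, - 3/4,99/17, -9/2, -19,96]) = [  -  74, - 69, - 67,-28.53,-19, - 63/11,-9/2, - 3/4, 99/17, 30,31,  72,76, 87,96 ]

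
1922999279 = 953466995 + 969532284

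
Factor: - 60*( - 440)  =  2^5*3^1*5^2*11^1  =  26400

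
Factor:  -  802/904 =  - 401/452  =  -2^( - 2 )*113^(-1)*401^1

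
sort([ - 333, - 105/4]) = [ - 333, - 105/4] 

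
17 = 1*17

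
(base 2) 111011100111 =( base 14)1567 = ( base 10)3815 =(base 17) d37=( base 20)9AF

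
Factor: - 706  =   - 2^1 * 353^1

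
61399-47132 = 14267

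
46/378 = 23/189 = 0.12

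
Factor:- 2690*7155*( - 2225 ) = 2^1*3^3*5^4*53^1 * 89^1* 269^1 = 42824463750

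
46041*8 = 368328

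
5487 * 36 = 197532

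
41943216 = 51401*816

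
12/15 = 4/5= 0.80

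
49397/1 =49397 = 49397.00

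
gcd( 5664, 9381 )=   177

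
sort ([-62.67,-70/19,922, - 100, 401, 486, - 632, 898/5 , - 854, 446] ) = [ - 854, - 632,-100, - 62.67, - 70/19,  898/5, 401, 446, 486, 922 ]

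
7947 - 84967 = - 77020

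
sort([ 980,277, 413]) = [ 277 , 413,980] 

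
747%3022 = 747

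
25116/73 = 25116/73 = 344.05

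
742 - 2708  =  -1966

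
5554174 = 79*70306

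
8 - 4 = 4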